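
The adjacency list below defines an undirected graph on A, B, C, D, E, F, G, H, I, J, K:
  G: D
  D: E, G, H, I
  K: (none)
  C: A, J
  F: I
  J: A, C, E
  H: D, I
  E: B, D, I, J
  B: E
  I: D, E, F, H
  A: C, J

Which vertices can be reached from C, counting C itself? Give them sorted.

Start at C.
Its neighbours: A, J.
Then their neighbours: E.
Then next layer: B, D, I.
Then next layer: F, G, H.
Nothing further is reachable.

A, B, C, D, E, F, G, H, I, J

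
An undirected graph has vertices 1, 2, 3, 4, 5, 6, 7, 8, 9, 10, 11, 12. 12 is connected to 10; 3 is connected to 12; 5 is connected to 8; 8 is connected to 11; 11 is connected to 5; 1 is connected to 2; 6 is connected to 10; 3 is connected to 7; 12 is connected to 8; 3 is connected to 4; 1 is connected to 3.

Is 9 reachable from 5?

Explore from 5.
Distance 1: reach 8, 11.
Distance 2: reach 12.
Distance 3: reach 3, 10.
Distance 4: reach 1, 4, 6, 7.
Distance 5: reach 2.
The search is exhausted without reaching 9; it lies in a different component.

No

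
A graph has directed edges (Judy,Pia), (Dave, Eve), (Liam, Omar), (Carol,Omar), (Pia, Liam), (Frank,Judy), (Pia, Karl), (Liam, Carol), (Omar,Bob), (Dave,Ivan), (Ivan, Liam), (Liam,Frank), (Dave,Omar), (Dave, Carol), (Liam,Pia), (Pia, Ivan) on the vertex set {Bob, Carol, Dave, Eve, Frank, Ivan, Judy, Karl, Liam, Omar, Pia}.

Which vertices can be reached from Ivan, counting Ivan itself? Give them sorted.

Bob, Carol, Frank, Ivan, Judy, Karl, Liam, Omar, Pia

Start at Ivan.
Its neighbours: Liam.
Then their neighbours: Carol, Frank, Omar, Pia.
Then next layer: Bob, Judy, Karl.
Nothing further is reachable.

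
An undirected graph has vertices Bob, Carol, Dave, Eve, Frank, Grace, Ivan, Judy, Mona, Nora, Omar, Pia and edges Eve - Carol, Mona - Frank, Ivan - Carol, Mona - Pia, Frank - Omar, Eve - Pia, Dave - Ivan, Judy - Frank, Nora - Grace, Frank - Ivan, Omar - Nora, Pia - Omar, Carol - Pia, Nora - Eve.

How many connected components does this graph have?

2

From Bob: component {Bob}.
From Carol: component {Carol, Dave, Eve, Frank, Grace, Ivan, Judy, Mona, Nora, Omar, Pia}.
That's 2 components.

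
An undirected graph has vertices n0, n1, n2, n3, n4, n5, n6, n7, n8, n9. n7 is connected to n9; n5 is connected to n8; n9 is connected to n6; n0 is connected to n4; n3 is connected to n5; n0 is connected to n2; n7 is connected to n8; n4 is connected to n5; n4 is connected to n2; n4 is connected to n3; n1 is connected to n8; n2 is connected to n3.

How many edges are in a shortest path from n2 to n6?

Distance 0: n2.
Distance 1: n0, n3, n4.
Distance 2: n5.
Distance 3: n8.
Distance 4: n1, n7.
Distance 5: n9.
Distance 6: n6 — contains n6.

6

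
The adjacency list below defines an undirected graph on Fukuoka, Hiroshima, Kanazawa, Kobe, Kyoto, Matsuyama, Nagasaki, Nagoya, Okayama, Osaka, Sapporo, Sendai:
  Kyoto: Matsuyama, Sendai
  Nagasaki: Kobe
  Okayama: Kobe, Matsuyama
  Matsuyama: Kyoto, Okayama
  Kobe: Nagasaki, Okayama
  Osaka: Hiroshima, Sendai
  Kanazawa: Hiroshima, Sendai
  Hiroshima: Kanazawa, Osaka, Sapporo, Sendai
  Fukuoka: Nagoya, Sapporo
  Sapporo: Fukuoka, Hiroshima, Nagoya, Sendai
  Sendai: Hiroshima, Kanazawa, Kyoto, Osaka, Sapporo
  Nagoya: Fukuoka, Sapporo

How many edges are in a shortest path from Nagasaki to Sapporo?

6

Distance 0: Nagasaki.
Distance 1: Kobe.
Distance 2: Okayama.
Distance 3: Matsuyama.
Distance 4: Kyoto.
Distance 5: Sendai.
Distance 6: Hiroshima, Kanazawa, Osaka, Sapporo — contains Sapporo.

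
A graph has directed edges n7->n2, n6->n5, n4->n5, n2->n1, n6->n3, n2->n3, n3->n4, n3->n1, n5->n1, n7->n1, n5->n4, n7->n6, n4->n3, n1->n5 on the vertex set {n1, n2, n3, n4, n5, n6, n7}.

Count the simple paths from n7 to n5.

7

n7→n1→n5
n7→n2→n1→n5
n7→n2→n3→n1→n5
n7→n2→n3→n4→n5
n7→n6→n3→n1→n5
n7→n6→n3→n4→n5
n7→n6→n5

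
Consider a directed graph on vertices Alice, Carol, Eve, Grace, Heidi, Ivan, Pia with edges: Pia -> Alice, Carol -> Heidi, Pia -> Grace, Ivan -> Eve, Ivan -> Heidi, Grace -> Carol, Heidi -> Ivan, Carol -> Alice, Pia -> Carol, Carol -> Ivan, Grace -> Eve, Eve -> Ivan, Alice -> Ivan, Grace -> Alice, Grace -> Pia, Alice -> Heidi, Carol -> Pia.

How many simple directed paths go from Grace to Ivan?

Grace→Alice→Heidi→Ivan
Grace→Alice→Ivan
Grace→Carol→Alice→Heidi→Ivan
Grace→Carol→Alice→Ivan
Grace→Carol→Heidi→Ivan
Grace→Carol→Ivan
Grace→Carol→Pia→Alice→Heidi→Ivan
Grace→Carol→Pia→Alice→Ivan
Grace→Eve→Ivan
Grace→Pia→Alice→Heidi→Ivan
Grace→Pia→Alice→Ivan
Grace→Pia→Carol→Alice→Heidi→Ivan
Grace→Pia→Carol→Alice→Ivan
Grace→Pia→Carol→Heidi→Ivan
Grace→Pia→Carol→Ivan

15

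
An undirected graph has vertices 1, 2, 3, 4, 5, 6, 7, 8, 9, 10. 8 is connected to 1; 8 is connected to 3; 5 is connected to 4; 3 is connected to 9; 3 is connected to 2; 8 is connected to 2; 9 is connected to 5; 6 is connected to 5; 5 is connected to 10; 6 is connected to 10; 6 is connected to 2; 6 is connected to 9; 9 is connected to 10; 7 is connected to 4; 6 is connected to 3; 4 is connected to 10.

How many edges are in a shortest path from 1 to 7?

6

Distance 0: 1.
Distance 1: 8.
Distance 2: 2, 3.
Distance 3: 6, 9.
Distance 4: 5, 10.
Distance 5: 4.
Distance 6: 7 — contains 7.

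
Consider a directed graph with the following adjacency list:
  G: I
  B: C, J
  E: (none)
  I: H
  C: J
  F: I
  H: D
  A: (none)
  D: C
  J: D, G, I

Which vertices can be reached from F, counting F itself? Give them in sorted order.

C, D, F, G, H, I, J

Start at F.
Its neighbours: I.
Then their neighbours: H.
Then next layer: D.
Then next layer: C.
Then next layer: J.
Then next layer: G.
Nothing further is reachable.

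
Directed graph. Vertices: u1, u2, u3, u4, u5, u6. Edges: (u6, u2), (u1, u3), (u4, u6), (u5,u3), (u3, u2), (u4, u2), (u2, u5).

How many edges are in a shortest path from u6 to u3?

Distance 0: u6.
Distance 1: u2.
Distance 2: u5.
Distance 3: u3 — contains u3.

3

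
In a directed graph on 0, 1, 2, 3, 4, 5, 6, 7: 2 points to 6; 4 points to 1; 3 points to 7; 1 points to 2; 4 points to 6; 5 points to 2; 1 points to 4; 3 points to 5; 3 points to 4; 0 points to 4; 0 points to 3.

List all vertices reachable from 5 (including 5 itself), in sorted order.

2, 5, 6

Start at 5.
Its neighbours: 2.
Then their neighbours: 6.
Nothing further is reachable.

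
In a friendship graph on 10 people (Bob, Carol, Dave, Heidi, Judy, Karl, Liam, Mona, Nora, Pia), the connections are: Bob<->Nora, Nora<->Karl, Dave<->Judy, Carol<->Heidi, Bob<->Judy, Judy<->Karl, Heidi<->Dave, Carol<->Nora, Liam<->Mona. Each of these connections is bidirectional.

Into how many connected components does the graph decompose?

3

From Bob: component {Bob, Carol, Dave, Heidi, Judy, Karl, Nora}.
From Liam: component {Liam, Mona}.
From Pia: component {Pia}.
That's 3 components.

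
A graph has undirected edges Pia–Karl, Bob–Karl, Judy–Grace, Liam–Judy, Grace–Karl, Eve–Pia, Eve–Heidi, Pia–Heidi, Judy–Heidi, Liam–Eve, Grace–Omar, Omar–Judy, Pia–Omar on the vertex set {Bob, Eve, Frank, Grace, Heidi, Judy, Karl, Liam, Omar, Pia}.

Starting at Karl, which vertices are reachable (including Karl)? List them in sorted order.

Start at Karl.
Its neighbours: Bob, Grace, Pia.
Then their neighbours: Eve, Heidi, Judy, Omar.
Then next layer: Liam.
Nothing further is reachable.

Bob, Eve, Grace, Heidi, Judy, Karl, Liam, Omar, Pia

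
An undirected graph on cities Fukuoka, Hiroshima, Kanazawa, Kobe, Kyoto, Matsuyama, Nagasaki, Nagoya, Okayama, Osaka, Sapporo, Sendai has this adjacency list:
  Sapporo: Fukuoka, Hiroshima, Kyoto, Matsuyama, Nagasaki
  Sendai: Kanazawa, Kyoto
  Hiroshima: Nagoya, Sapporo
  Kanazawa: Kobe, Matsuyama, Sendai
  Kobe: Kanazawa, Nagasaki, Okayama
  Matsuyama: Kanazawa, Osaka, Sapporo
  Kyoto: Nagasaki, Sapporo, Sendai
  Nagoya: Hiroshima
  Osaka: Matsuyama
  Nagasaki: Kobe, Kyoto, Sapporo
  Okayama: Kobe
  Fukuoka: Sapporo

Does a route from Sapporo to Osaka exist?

Explore from Sapporo.
Distance 1: reach Fukuoka, Hiroshima, Kyoto, Matsuyama, Nagasaki.
Distance 2: reach Kanazawa, Kobe, Nagoya, Osaka, Sendai.
Found Osaka.

Yes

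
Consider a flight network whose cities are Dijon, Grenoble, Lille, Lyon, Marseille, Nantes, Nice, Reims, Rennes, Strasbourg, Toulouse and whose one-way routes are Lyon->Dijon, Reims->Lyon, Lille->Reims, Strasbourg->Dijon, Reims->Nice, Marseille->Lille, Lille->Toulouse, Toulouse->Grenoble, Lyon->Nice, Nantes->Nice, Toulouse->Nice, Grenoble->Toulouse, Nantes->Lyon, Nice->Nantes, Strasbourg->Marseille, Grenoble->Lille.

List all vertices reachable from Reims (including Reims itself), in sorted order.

Dijon, Lyon, Nantes, Nice, Reims

Start at Reims.
Its neighbours: Lyon, Nice.
Then their neighbours: Dijon, Nantes.
Nothing further is reachable.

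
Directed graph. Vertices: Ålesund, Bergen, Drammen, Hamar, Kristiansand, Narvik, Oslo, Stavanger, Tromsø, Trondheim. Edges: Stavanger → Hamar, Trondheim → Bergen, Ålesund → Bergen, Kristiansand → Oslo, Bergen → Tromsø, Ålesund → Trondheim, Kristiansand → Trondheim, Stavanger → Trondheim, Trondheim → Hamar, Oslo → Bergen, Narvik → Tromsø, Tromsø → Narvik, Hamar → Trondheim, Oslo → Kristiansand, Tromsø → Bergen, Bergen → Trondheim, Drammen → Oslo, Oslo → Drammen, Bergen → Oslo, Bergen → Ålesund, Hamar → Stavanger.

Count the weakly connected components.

1

From Ålesund: component {Ålesund, Bergen, Drammen, Hamar, Kristiansand, Narvik, Oslo, Stavanger, Tromsø, Trondheim}.
That's 1 component.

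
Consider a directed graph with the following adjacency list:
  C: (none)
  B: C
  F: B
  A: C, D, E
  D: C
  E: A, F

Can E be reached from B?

No

Explore from B.
Distance 1: reach C.
The search from B is exhausted; no directed path reaches E.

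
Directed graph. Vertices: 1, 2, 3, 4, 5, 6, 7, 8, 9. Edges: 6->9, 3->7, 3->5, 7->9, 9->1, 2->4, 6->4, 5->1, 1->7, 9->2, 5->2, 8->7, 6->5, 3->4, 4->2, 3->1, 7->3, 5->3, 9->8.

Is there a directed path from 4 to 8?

No

Explore from 4.
Distance 1: reach 2.
The search from 4 is exhausted; no directed path reaches 8.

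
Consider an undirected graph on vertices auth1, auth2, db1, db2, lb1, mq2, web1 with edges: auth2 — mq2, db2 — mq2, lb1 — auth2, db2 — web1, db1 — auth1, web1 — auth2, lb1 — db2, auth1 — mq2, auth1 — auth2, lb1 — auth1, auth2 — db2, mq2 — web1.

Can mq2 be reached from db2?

Yes

Explore from db2.
Distance 1: reach auth2, lb1, mq2, web1.
Found mq2.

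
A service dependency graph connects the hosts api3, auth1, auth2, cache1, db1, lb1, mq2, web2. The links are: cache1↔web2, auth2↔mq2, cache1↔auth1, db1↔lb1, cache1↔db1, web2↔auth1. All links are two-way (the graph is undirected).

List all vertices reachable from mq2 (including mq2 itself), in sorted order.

auth2, mq2

Start at mq2.
Its neighbours: auth2.
Nothing further is reachable.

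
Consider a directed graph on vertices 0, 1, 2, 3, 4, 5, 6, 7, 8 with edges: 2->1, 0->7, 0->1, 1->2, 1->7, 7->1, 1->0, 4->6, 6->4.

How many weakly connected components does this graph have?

5

From 0: component {0, 1, 2, 7}.
From 3: component {3}.
From 4: component {4, 6}.
From 5: component {5}.
From 8: component {8}.
That's 5 components.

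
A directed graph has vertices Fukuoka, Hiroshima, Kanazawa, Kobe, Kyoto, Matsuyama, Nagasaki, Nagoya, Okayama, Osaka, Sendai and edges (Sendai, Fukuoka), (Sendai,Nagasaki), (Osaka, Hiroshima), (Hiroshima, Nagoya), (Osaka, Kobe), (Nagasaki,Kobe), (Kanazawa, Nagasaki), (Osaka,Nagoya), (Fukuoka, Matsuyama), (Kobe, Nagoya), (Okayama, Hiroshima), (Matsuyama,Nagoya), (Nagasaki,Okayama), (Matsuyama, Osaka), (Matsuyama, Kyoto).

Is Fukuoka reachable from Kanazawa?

No

Explore from Kanazawa.
Distance 1: reach Nagasaki.
Distance 2: reach Kobe, Okayama.
Distance 3: reach Hiroshima, Nagoya.
The search from Kanazawa is exhausted; no directed path reaches Fukuoka.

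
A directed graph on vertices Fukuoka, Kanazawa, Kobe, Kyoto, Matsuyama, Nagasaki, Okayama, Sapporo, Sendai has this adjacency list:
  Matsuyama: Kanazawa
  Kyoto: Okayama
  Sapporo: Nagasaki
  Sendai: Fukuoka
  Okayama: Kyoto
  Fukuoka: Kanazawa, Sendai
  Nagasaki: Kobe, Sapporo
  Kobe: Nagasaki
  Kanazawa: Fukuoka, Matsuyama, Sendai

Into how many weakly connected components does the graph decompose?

3

From Fukuoka: component {Fukuoka, Kanazawa, Matsuyama, Sendai}.
From Kobe: component {Kobe, Nagasaki, Sapporo}.
From Kyoto: component {Kyoto, Okayama}.
That's 3 components.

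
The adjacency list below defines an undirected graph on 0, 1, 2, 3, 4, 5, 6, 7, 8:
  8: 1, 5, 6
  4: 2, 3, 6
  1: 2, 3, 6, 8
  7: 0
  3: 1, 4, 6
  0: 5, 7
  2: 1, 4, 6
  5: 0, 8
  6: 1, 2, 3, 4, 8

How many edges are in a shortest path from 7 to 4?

Distance 0: 7.
Distance 1: 0.
Distance 2: 5.
Distance 3: 8.
Distance 4: 1, 6.
Distance 5: 2, 3, 4 — contains 4.

5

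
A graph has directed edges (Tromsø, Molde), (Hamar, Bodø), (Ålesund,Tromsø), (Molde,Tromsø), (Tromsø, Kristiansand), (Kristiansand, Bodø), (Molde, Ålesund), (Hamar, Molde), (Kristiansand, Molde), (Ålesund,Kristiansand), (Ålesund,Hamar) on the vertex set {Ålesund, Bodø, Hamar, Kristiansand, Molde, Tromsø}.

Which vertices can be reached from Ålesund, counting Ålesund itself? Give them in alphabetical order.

Ålesund, Bodø, Hamar, Kristiansand, Molde, Tromsø

Start at Ålesund.
Its neighbours: Hamar, Kristiansand, Tromsø.
Then their neighbours: Bodø, Molde.
Every vertex is now reached.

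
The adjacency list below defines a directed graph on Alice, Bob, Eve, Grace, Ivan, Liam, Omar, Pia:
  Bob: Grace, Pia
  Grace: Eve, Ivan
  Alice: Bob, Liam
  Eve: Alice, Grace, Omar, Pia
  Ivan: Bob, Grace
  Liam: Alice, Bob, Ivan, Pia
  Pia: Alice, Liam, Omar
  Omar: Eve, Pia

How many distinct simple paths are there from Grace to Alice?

Grace→Eve→Alice
Grace→Eve→Omar→Pia→Alice
Grace→Eve→Omar→Pia→Liam→Alice
Grace→Eve→Pia→Alice
Grace→Eve→Pia→Liam→Alice
Grace→Ivan→Bob→Pia→Alice
Grace→Ivan→Bob→Pia→Liam→Alice
Grace→Ivan→Bob→Pia→Omar→Eve→Alice

8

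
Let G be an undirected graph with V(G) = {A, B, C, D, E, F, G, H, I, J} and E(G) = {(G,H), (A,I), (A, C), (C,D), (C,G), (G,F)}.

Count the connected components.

From A: component {A, C, D, F, G, H, I}.
From B: component {B}.
From E: component {E}.
From J: component {J}.
That's 4 components.

4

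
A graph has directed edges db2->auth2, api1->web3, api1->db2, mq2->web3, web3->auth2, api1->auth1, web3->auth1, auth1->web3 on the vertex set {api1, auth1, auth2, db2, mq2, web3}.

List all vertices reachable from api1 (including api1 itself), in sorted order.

api1, auth1, auth2, db2, web3

Start at api1.
Its neighbours: auth1, db2, web3.
Then their neighbours: auth2.
Nothing further is reachable.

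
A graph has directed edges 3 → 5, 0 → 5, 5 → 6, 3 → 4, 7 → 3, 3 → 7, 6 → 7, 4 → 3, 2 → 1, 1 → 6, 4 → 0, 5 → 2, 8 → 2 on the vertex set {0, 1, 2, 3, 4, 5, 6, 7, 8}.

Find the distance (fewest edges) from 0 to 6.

2

Distance 0: 0.
Distance 1: 5.
Distance 2: 2, 6 — contains 6.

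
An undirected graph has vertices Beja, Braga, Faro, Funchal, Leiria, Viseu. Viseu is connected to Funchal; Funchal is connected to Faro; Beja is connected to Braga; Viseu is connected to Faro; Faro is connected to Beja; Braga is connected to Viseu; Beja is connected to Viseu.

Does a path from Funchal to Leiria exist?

No

Explore from Funchal.
Distance 1: reach Faro, Viseu.
Distance 2: reach Beja, Braga.
The search is exhausted without reaching Leiria; it lies in a different component.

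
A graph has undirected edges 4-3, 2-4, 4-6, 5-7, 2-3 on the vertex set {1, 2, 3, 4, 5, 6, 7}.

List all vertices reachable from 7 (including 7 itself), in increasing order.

5, 7

Start at 7.
Its neighbours: 5.
Nothing further is reachable.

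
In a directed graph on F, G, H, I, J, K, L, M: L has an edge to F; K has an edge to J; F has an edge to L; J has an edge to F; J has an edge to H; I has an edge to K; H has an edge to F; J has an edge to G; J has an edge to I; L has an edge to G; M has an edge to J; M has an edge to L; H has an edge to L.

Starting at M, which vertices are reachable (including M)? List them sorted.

Start at M.
Its neighbours: J, L.
Then their neighbours: F, G, H, I.
Then next layer: K.
Every vertex is now reached.

F, G, H, I, J, K, L, M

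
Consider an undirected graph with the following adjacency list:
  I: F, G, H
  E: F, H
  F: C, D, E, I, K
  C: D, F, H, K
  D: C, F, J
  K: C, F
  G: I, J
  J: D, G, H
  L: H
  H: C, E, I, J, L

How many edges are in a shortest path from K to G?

Distance 0: K.
Distance 1: C, F.
Distance 2: D, E, H, I.
Distance 3: G, J, L — contains G.

3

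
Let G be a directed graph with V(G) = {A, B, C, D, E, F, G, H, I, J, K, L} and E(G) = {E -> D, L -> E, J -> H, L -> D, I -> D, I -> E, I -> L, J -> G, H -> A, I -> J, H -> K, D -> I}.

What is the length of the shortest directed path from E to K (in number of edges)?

Distance 0: E.
Distance 1: D.
Distance 2: I.
Distance 3: J, L.
Distance 4: G, H.
Distance 5: A, K — contains K.

5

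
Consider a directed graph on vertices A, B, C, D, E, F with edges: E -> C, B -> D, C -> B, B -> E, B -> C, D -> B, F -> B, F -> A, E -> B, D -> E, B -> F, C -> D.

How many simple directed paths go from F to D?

F→B→C→D
F→B→D
F→B→E→C→D

3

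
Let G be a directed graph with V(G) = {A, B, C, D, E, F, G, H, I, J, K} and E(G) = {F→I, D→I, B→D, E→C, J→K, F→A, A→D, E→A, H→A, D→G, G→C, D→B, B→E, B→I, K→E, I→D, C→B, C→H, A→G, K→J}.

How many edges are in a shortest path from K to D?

Distance 0: K.
Distance 1: E, J.
Distance 2: A, C.
Distance 3: B, D, G, H — contains D.

3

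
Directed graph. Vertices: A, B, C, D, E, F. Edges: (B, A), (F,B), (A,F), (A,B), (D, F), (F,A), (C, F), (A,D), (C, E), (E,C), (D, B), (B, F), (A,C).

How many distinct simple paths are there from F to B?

3

F→A→B
F→A→D→B
F→B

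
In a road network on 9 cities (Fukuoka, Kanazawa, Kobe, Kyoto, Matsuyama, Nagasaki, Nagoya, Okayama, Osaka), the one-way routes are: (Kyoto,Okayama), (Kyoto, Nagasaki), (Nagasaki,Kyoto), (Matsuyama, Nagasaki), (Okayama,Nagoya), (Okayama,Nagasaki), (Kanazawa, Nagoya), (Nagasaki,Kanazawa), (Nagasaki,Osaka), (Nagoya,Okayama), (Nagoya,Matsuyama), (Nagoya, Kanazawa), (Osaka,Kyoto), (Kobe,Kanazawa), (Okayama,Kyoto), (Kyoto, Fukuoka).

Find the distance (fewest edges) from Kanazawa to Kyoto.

Distance 0: Kanazawa.
Distance 1: Nagoya.
Distance 2: Matsuyama, Okayama.
Distance 3: Kyoto, Nagasaki — contains Kyoto.

3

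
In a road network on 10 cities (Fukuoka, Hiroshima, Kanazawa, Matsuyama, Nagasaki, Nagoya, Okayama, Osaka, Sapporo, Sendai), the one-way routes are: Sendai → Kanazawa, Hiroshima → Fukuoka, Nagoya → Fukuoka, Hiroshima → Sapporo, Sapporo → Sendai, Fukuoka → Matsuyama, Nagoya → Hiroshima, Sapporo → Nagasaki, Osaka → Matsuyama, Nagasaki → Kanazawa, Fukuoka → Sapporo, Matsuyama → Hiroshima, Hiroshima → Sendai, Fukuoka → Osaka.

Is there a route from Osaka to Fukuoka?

Yes

Explore from Osaka.
Distance 1: reach Matsuyama.
Distance 2: reach Hiroshima.
Distance 3: reach Fukuoka, Sapporo, Sendai.
Found Fukuoka.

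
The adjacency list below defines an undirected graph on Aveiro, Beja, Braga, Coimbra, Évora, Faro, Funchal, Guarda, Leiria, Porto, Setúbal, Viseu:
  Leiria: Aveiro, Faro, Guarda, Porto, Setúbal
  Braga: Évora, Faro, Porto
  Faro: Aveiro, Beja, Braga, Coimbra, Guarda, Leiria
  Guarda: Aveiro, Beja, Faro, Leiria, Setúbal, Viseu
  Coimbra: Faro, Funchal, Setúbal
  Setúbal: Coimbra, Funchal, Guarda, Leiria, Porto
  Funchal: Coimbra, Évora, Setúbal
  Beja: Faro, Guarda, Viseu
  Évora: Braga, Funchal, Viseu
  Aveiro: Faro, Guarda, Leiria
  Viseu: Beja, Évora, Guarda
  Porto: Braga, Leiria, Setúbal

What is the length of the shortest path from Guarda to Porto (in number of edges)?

2

Distance 0: Guarda.
Distance 1: Aveiro, Beja, Faro, Leiria, Setúbal, Viseu.
Distance 2: Braga, Coimbra, Évora, Funchal, Porto — contains Porto.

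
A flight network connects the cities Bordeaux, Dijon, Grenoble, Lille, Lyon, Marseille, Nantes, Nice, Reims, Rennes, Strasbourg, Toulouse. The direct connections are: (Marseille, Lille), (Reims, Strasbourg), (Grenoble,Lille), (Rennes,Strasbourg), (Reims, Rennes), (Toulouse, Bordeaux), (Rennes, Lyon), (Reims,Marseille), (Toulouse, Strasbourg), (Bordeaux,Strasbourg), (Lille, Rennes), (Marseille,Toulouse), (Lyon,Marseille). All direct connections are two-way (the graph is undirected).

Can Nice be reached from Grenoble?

No

Explore from Grenoble.
Distance 1: reach Lille.
Distance 2: reach Marseille, Rennes.
Distance 3: reach Lyon, Reims, Strasbourg, Toulouse.
Distance 4: reach Bordeaux.
The search is exhausted without reaching Nice; it lies in a different component.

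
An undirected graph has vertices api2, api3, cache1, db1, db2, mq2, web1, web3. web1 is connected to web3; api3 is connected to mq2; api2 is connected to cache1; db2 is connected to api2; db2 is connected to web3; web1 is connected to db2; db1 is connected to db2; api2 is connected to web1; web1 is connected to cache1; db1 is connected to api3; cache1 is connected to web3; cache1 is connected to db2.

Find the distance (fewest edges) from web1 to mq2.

4

Distance 0: web1.
Distance 1: api2, cache1, db2, web3.
Distance 2: db1.
Distance 3: api3.
Distance 4: mq2 — contains mq2.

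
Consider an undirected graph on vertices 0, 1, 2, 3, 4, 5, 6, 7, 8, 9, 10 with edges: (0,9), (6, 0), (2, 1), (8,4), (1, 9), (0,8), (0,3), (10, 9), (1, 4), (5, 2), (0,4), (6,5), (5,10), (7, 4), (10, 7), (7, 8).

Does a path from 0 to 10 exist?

Yes

Explore from 0.
Distance 1: reach 3, 4, 6, 8, 9.
Distance 2: reach 1, 5, 7, 10.
Found 10.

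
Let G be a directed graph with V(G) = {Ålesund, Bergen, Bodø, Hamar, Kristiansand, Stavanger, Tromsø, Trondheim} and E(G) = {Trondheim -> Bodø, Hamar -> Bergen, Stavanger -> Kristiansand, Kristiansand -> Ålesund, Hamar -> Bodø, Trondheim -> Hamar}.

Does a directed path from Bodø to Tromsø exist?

No

Bodø has no outgoing edges, so nothing is reachable from it.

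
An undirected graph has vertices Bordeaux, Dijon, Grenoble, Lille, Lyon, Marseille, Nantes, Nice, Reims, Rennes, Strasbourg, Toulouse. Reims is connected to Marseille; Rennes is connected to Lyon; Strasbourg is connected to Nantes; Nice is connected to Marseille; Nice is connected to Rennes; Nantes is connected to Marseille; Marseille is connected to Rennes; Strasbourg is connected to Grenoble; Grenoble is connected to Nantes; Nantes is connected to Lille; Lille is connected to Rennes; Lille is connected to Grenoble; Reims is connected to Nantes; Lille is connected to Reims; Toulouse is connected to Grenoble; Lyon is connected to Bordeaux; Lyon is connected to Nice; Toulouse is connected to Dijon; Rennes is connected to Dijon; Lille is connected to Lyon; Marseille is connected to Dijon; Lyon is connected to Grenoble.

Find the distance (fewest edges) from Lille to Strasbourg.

Distance 0: Lille.
Distance 1: Grenoble, Lyon, Nantes, Reims, Rennes.
Distance 2: Bordeaux, Dijon, Marseille, Nice, Strasbourg, Toulouse — contains Strasbourg.

2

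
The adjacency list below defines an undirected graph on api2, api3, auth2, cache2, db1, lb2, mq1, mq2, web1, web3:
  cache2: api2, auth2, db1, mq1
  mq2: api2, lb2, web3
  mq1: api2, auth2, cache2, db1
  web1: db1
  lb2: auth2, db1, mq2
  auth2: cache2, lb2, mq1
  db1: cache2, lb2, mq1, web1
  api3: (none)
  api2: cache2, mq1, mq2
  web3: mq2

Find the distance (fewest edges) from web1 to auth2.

Distance 0: web1.
Distance 1: db1.
Distance 2: cache2, lb2, mq1.
Distance 3: api2, auth2, mq2 — contains auth2.

3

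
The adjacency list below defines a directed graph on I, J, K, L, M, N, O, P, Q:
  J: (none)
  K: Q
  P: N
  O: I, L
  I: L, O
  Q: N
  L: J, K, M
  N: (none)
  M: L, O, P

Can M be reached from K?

No

Explore from K.
Distance 1: reach Q.
Distance 2: reach N.
The search from K is exhausted; no directed path reaches M.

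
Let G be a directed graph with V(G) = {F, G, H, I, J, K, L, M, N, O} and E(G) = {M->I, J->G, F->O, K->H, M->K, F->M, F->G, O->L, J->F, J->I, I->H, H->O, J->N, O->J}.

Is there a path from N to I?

No

N has no outgoing edges, so nothing is reachable from it.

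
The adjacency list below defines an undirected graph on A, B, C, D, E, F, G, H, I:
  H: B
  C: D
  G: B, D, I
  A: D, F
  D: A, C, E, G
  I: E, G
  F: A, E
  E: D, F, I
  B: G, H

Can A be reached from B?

Explore from B.
Distance 1: reach G, H.
Distance 2: reach D, I.
Distance 3: reach A, C, E.
Found A.

Yes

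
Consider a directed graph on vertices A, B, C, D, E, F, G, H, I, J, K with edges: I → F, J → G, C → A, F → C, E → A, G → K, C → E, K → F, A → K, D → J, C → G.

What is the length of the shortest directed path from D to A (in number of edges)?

Distance 0: D.
Distance 1: J.
Distance 2: G.
Distance 3: K.
Distance 4: F.
Distance 5: C.
Distance 6: A, E — contains A.

6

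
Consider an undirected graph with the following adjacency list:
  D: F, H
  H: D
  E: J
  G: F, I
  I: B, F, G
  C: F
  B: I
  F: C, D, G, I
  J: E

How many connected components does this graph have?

2

From B: component {B, C, D, F, G, H, I}.
From E: component {E, J}.
That's 2 components.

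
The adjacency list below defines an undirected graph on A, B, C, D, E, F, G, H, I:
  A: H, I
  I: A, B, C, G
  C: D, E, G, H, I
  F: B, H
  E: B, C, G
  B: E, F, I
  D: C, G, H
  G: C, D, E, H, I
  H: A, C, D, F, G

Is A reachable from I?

Explore from I.
Distance 1: reach A, B, C, G.
Found A.

Yes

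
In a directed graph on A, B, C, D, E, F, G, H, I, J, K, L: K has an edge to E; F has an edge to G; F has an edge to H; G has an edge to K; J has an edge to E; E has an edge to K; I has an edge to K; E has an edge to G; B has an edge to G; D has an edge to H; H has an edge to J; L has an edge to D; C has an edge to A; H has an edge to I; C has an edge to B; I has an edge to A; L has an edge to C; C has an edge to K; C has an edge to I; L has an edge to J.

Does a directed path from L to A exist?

Yes

Explore from L.
Distance 1: reach C, D, J.
Distance 2: reach A, B, E, H, I, K.
Found A.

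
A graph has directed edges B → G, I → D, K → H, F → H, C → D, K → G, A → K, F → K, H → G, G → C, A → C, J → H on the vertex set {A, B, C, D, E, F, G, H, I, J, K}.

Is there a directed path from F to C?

Yes

Explore from F.
Distance 1: reach H, K.
Distance 2: reach G.
Distance 3: reach C.
Found C.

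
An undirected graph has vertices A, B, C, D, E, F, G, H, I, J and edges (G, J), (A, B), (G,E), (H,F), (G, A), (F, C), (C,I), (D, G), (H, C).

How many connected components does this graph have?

2

From A: component {A, B, D, E, G, J}.
From C: component {C, F, H, I}.
That's 2 components.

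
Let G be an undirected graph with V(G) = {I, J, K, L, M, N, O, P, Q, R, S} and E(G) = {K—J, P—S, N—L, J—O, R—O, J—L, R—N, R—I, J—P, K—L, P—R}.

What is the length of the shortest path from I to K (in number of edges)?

4

Distance 0: I.
Distance 1: R.
Distance 2: N, O, P.
Distance 3: J, L, S.
Distance 4: K — contains K.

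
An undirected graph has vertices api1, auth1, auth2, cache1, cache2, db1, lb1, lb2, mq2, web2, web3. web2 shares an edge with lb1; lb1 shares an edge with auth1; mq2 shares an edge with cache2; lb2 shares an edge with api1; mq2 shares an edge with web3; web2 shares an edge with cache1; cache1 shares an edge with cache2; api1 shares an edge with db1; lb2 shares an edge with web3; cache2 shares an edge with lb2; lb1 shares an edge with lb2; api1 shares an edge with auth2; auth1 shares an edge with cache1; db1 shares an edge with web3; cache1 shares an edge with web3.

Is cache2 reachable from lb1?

Explore from lb1.
Distance 1: reach auth1, lb2, web2.
Distance 2: reach api1, cache1, cache2, web3.
Found cache2.

Yes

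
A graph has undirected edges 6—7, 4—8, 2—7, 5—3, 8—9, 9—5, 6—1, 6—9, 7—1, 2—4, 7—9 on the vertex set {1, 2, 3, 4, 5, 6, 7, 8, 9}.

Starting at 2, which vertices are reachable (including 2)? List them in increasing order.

1, 2, 3, 4, 5, 6, 7, 8, 9

Start at 2.
Its neighbours: 4, 7.
Then their neighbours: 1, 6, 8, 9.
Then next layer: 5.
Then next layer: 3.
Every vertex is now reached.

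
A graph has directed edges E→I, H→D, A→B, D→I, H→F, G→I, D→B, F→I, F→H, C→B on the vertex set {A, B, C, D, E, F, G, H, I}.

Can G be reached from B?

No

B has no outgoing edges, so nothing is reachable from it.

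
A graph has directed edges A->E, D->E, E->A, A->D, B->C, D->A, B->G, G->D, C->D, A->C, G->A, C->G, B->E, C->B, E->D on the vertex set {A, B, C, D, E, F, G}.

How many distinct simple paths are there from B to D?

12

B→C→D
B→C→G→A→D
B→C→G→A→E→D
B→C→G→D
B→E→A→C→D
B→E→A→C→G→D
B→E→A→D
B→E→D
B→G→A→C→D
B→G→A→D
B→G→A→E→D
B→G→D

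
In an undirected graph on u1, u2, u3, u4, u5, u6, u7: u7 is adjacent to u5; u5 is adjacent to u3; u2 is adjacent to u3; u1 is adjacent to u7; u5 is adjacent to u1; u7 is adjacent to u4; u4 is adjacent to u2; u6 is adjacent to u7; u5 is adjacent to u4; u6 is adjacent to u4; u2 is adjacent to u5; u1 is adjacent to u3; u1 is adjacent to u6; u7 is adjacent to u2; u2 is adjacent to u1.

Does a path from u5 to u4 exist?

Yes

Explore from u5.
Distance 1: reach u1, u2, u3, u4, u7.
Found u4.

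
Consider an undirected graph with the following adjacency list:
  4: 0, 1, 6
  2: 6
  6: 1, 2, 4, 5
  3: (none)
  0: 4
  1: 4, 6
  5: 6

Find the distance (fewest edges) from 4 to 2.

Distance 0: 4.
Distance 1: 0, 1, 6.
Distance 2: 2, 5 — contains 2.

2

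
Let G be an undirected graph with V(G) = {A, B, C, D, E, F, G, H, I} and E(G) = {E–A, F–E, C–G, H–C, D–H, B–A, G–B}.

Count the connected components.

2

From A: component {A, B, C, D, E, F, G, H}.
From I: component {I}.
That's 2 components.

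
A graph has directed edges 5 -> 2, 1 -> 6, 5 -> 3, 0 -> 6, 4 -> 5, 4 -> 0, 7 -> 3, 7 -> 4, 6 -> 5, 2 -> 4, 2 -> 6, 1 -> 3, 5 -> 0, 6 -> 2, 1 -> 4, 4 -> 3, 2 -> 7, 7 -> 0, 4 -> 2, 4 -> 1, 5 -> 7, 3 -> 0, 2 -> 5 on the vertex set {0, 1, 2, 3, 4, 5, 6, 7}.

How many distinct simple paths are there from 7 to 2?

7→0→6→2
7→0→6→5→2
7→3→0→6→2
7→3→0→6→5→2
7→4→0→6→2
7→4→0→6→5→2
7→4→1→3→0→6→2
7→4→1→3→0→6→5→2
... and 8 more.

16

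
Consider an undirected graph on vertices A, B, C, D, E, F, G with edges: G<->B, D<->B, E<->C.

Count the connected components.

From A: component {A}.
From B: component {B, D, G}.
From C: component {C, E}.
From F: component {F}.
That's 4 components.

4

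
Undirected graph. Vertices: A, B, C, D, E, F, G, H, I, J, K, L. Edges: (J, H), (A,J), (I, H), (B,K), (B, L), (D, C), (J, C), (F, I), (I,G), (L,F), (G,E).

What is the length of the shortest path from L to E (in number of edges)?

4

Distance 0: L.
Distance 1: B, F.
Distance 2: I, K.
Distance 3: G, H.
Distance 4: E, J — contains E.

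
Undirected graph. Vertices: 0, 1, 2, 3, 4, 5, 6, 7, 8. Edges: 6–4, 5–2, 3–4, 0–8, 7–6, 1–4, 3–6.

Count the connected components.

From 0: component {0, 8}.
From 1: component {1, 3, 4, 6, 7}.
From 2: component {2, 5}.
That's 3 components.

3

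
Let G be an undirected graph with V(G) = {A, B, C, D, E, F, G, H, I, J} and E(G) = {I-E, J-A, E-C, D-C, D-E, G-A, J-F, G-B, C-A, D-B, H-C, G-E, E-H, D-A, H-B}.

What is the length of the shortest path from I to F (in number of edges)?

5

Distance 0: I.
Distance 1: E.
Distance 2: C, D, G, H.
Distance 3: A, B.
Distance 4: J.
Distance 5: F — contains F.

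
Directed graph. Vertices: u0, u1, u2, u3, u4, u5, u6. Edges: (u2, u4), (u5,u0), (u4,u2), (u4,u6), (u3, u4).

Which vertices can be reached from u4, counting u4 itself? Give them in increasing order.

Start at u4.
Its neighbours: u2, u6.
Nothing further is reachable.

u2, u4, u6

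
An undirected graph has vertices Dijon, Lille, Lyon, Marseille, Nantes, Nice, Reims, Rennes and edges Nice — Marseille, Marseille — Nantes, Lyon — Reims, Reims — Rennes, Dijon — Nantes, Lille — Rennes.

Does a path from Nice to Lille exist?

Explore from Nice.
Distance 1: reach Marseille.
Distance 2: reach Nantes.
Distance 3: reach Dijon.
The search is exhausted without reaching Lille; it lies in a different component.

No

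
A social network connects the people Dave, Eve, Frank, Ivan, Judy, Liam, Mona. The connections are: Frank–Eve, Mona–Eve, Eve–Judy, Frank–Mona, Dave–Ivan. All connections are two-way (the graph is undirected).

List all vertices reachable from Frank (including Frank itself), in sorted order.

Eve, Frank, Judy, Mona

Start at Frank.
Its neighbours: Eve, Mona.
Then their neighbours: Judy.
Nothing further is reachable.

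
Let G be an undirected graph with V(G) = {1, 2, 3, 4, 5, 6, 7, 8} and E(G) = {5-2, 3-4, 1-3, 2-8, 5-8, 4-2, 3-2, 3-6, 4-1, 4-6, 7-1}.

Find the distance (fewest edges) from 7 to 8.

Distance 0: 7.
Distance 1: 1.
Distance 2: 3, 4.
Distance 3: 2, 6.
Distance 4: 5, 8 — contains 8.

4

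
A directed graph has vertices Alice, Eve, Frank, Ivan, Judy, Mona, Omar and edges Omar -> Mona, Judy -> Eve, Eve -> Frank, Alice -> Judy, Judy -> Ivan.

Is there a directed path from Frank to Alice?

No

Frank has no outgoing edges, so nothing is reachable from it.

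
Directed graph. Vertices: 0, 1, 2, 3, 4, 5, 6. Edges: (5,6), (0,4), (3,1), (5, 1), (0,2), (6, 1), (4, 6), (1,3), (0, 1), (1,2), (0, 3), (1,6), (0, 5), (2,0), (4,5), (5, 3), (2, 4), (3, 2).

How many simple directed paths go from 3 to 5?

6

3→1→2→0→4→5
3→1→2→0→5
3→1→2→4→5
3→2→0→4→5
3→2→0→5
3→2→4→5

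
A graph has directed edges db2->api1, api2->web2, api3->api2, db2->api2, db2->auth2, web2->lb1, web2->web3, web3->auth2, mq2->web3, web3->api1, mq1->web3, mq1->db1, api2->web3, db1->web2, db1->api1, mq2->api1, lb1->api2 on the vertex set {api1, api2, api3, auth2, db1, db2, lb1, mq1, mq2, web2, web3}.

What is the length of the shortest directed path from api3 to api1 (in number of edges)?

3

Distance 0: api3.
Distance 1: api2.
Distance 2: web2, web3.
Distance 3: api1, auth2, lb1 — contains api1.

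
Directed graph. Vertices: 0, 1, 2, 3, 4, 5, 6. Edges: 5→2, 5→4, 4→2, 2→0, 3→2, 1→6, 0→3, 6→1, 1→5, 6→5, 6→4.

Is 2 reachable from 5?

Yes

Explore from 5.
Distance 1: reach 2, 4.
Found 2.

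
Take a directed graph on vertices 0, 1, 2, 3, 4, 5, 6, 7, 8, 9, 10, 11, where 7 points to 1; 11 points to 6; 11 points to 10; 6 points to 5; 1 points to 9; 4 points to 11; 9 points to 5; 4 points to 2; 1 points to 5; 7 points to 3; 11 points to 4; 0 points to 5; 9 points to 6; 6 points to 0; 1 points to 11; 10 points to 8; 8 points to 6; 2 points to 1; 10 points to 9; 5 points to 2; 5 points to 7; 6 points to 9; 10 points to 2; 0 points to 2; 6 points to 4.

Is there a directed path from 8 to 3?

Yes

Explore from 8.
Distance 1: reach 6.
Distance 2: reach 0, 4, 5, 9.
Distance 3: reach 2, 7, 11.
Distance 4: reach 1, 3, 10.
Found 3.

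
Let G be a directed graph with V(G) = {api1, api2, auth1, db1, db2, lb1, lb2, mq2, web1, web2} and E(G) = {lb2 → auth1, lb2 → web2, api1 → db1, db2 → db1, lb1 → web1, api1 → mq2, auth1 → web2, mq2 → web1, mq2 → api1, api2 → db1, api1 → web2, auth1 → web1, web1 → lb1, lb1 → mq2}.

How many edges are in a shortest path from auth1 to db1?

Distance 0: auth1.
Distance 1: web1, web2.
Distance 2: lb1.
Distance 3: mq2.
Distance 4: api1.
Distance 5: db1 — contains db1.

5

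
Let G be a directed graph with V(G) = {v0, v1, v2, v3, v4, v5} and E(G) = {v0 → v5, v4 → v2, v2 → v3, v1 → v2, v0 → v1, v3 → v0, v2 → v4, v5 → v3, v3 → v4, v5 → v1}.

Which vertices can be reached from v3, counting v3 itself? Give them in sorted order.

Start at v3.
Its neighbours: v0, v4.
Then their neighbours: v1, v2, v5.
Every vertex is now reached.

v0, v1, v2, v3, v4, v5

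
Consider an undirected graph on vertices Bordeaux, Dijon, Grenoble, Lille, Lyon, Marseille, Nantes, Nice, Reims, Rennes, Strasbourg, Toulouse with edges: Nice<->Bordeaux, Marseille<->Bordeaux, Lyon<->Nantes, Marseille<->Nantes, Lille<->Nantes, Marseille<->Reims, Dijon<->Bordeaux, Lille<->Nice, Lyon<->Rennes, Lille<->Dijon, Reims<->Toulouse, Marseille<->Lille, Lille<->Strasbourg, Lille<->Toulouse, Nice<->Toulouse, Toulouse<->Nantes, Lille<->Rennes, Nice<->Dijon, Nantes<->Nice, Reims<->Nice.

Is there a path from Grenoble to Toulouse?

Grenoble has no edges, so nothing is reachable from it.

No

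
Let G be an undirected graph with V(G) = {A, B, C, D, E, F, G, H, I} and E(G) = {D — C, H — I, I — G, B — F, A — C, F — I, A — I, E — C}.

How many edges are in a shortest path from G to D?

4

Distance 0: G.
Distance 1: I.
Distance 2: A, F, H.
Distance 3: B, C.
Distance 4: D, E — contains D.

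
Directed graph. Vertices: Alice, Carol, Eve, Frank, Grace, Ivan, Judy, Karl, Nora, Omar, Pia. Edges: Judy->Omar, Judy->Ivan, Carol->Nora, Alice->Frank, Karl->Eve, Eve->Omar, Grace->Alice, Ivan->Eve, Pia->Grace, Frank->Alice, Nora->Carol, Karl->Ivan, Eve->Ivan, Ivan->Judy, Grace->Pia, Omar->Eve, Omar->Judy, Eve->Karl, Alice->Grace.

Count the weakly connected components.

3

From Alice: component {Alice, Frank, Grace, Pia}.
From Carol: component {Carol, Nora}.
From Eve: component {Eve, Ivan, Judy, Karl, Omar}.
That's 3 components.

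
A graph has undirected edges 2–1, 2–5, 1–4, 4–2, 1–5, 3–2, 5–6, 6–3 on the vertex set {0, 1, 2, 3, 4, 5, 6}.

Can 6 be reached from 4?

Explore from 4.
Distance 1: reach 1, 2.
Distance 2: reach 3, 5.
Distance 3: reach 6.
Found 6.

Yes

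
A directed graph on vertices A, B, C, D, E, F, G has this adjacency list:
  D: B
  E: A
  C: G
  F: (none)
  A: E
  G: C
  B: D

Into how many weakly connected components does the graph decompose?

From A: component {A, E}.
From B: component {B, D}.
From C: component {C, G}.
From F: component {F}.
That's 4 components.

4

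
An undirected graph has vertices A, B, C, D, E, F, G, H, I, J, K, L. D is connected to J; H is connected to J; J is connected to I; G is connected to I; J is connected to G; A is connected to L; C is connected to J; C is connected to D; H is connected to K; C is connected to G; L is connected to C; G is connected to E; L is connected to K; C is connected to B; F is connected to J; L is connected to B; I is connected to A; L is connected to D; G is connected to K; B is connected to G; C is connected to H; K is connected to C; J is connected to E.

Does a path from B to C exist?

Explore from B.
Distance 1: reach C, G, L.
Found C.

Yes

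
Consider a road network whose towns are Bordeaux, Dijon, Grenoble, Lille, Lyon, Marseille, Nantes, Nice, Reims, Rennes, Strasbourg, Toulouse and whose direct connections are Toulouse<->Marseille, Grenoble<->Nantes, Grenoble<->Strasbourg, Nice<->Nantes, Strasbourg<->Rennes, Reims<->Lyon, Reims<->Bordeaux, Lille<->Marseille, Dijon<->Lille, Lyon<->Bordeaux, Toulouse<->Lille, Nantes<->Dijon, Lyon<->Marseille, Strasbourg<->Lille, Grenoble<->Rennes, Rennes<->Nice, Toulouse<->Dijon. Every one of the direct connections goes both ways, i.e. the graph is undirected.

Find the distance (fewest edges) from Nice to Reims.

6

Distance 0: Nice.
Distance 1: Nantes, Rennes.
Distance 2: Dijon, Grenoble, Strasbourg.
Distance 3: Lille, Toulouse.
Distance 4: Marseille.
Distance 5: Lyon.
Distance 6: Bordeaux, Reims — contains Reims.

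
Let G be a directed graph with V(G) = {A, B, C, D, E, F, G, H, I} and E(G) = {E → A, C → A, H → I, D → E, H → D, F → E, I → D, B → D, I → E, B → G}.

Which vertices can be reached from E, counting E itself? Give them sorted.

Start at E.
Its neighbours: A.
Nothing further is reachable.

A, E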